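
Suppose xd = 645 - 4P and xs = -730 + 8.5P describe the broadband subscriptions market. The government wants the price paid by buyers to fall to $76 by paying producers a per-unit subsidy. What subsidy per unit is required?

At a buyer price of 76, quantity demanded is 645 − 4·76 = 341.
Sellers supply 341 only when they receive Ps with -730 + 8.5·Ps = 341, i.e. Ps = 126.
s = Ps − Pb = 126 − 76 = 50.

Required subsidy s = $50 per unit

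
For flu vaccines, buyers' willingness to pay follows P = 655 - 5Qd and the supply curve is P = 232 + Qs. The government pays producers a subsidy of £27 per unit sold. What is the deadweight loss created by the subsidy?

Deadweight loss = £60.75

Pre-subsidy: 655 - 5Q = 232 + Q gives Q* = 70.5 and P* = 302.5.
With the subsidy, sellers receive Ps = Pb + 27 for each unit, where Pb is the price buyers pay.
On the curves, Pb = 655 - 5Q and Ps = 232 + Q; the wedge Ps − Pb = 27 gives 232 + Q − (655 - 5Q) = 27, so Q' = 75.
Then Pb = 655 − 5·75 = 280 and Ps = 232 + 1·75 = 307.
The subsidy expands output by 75 − 70.5 = 4.5 past the efficient level; on those units the gap between marginal cost and willingness to pay runs from 0 up to 27.
DWL = ½ × 27 × 4.5 = 60.75.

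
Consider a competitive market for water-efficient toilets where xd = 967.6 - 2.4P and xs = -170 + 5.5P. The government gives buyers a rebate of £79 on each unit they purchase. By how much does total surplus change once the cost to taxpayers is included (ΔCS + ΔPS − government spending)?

Net change in total surplus = -£5214

Pre-subsidy: 967.6 - 2.4P = -170 + 5.5P gives P* = 144, x* = 622.
With the rebate, buyers effectively pay Pb = Ps − 79, where Ps is the price sellers receive.
Demand in terms of Ps becomes xd = 967.6 − 2.4(Ps − 79) = 1157.2 - 2.4Ps. Setting this equal to supply: 1157.2 - 2.4Ps = -170 + 5.5Ps, so Ps = 168.
Buyers pay Pb = 168 − 79 = 89; x' = -170 + 5.5·168 = 754.
ΔCS = ½(622 + 754)(144 − 89) = 37840; ΔPS = ½(622 + 754)(168 − 144) = 16512.
Government spending = 79 × 754 = 59566.
Net change = 37840 + 16512 − 59566 = -5214. The loss equals the DWL triangle ½·79·132.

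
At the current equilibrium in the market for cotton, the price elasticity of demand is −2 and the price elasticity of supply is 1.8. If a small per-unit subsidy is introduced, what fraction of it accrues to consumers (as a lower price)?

Consumer share = 9/19

For a small subsidy around the equilibrium, the benefit split depends on the relative slopes, which at a point are proportional to the elasticities.
Buyer share = εs/(εs + |εd|) = 1.8/(1.8 + 2) = 9/19; seller share = |εd|/(εs + |εd|) = 10/19.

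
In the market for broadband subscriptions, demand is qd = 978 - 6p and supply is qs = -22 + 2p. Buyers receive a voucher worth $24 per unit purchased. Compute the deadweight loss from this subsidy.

Pre-subsidy: 978 - 6p = -22 + 2p gives p* = 125, q* = 228.
With the rebate, buyers effectively pay pb = ps − 24, where ps is the price sellers receive.
Demand in terms of ps becomes qd = 978 − 6(ps − 24) = 1122 - 6ps. Setting this equal to supply: 1122 - 6ps = -22 + 2ps, so ps = 143.
Buyers pay pb = 143 − 24 = 119; q' = -22 + 2·143 = 264.
The subsidy expands output by 264 − 228 = 36 past the efficient level; on those units the gap between marginal cost and willingness to pay runs from 0 up to 24.
DWL = ½ × 24 × 36 = 432.

Deadweight loss = $432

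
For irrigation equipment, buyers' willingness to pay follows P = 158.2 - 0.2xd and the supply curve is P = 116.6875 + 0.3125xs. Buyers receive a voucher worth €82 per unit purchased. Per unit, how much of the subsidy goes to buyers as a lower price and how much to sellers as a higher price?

Pre-subsidy: 158.2 - 0.2x = 116.6875 + 0.3125x gives x* = 81 and P* = 142.
With the rebate, buyers effectively pay Pb = Ps − 82, where Ps is the price sellers receive.
On the curves, Pb = 158.2 - 0.2x and Ps = 116.6875 + 0.3125x; the wedge Ps − Pb = 82 gives 116.6875 + 0.3125x − (158.2 - 0.2x) = 82, so x' = 241.
Then Pb = 158.2 − 0.2·241 = 110 and Ps = 116.6875 + 0.3125·241 = 192.
Buyers' price falls by P* − Pb = 142 − 110 = 32; sellers' price rises by Ps − P* = 192 − 142 = 50.

Buyers gain €32 per unit; sellers gain €50 per unit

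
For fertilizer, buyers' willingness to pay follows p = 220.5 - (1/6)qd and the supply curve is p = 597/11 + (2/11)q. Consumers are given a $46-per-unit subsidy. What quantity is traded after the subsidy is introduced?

q' = 609

Pre-subsidy: 220.5 - (1/6)q = 597/11 + (2/11)q gives q* = 477 and p* = 141.
With the rebate, buyers effectively pay pb = ps − 46, where ps is the price sellers receive.
On the curves, pb = 220.5 - (1/6)q and ps = 597/11 + (2/11)q; the wedge ps − pb = 46 gives 597/11 + (2/11)q − (220.5 - (1/6)q) = 46, so q' = 609.
Then pb = 220.5 − (1/6)·609 = 119 and ps = 597/11 + (2/11)·609 = 165.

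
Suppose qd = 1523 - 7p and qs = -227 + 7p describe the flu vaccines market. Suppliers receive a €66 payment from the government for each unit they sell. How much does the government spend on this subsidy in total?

Pre-subsidy: 1523 - 7p = -227 + 7p gives p* = 125, q* = 648.
With the subsidy, sellers receive ps = pb + 66 for each unit, where pb is the price buyers pay.
Supply in terms of pb becomes qs = -227 + 7(pb + 66) = 235 + 7pb. Setting this equal to demand: 1523 - 7pb = 235 + 7pb, so pb = 92.
Sellers receive ps = 92 + 66 = 158; q' = 1523 − 7·92 = 879.
Government outlay = subsidy × quantity = 66 × 879 = 58014.

Government cost = €58014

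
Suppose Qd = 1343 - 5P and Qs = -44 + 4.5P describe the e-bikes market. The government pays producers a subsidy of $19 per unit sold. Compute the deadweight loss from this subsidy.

Deadweight loss = $427.5

Pre-subsidy: 1343 - 5P = -44 + 4.5P gives P* = 146, Q* = 613.
With the subsidy, sellers receive Ps = Pb + 19 for each unit, where Pb is the price buyers pay.
Supply in terms of Pb becomes Qs = -44 + 4.5(Pb + 19) = 41.5 + 4.5Pb. Setting this equal to demand: 1343 - 5Pb = 41.5 + 4.5Pb, so Pb = 137.
Sellers receive Ps = 137 + 19 = 156; Q' = 1343 − 5·137 = 658.
The subsidy expands output by 658 − 613 = 45 past the efficient level; on those units the gap between marginal cost and willingness to pay runs from 0 up to 19.
DWL = ½ × 19 × 45 = 427.5.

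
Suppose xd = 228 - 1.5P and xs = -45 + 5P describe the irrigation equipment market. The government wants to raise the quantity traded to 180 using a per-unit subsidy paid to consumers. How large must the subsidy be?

Required subsidy s = 13 per unit

At x = 180, invert demand for the buyer price: Pb = (228 − 180)/1.5 = 32; invert supply for the seller price: Ps = (180 − (-45))/5 = 45.
The subsidy must fill the gap: s = Ps − Pb = 45 − 32 = 13.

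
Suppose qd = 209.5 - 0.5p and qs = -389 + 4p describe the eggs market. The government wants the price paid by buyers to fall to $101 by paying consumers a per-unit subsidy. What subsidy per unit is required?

At a buyer price of 101, quantity demanded is 209.5 − 0.5·101 = 159.
Sellers supply 159 only when they receive ps with -389 + 4·ps = 159, i.e. ps = 137.
s = ps − pb = 137 − 101 = 36.

Required subsidy s = $36 per unit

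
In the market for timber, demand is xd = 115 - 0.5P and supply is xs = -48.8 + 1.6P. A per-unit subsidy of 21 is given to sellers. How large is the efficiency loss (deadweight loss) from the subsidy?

Deadweight loss = 84

Pre-subsidy: 115 - 0.5P = -48.8 + 1.6P gives P* = 78, x* = 76.
With the subsidy, sellers receive Ps = Pb + 21 for each unit, where Pb is the price buyers pay.
Supply in terms of Pb becomes xs = -48.8 + 1.6(Pb + 21) = -15.2 + 1.6Pb. Setting this equal to demand: 115 - 0.5Pb = -15.2 + 1.6Pb, so Pb = 62.
Sellers receive Ps = 62 + 21 = 83; x' = 115 − 0.5·62 = 84.
The subsidy expands output by 84 − 76 = 8 past the efficient level; on those units the gap between marginal cost and willingness to pay runs from 0 up to 21.
DWL = ½ × 21 × 8 = 84.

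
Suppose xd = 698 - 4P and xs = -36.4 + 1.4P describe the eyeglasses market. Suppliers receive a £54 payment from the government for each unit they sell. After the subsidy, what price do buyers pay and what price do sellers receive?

Pre-subsidy: 698 - 4P = -36.4 + 1.4P gives P* = 136, x* = 154.
With the subsidy, sellers receive Ps = Pb + 54 for each unit, where Pb is the price buyers pay.
Supply in terms of Pb becomes xs = -36.4 + 1.4(Pb + 54) = 39.2 + 1.4Pb. Setting this equal to demand: 698 - 4Pb = 39.2 + 1.4Pb, so Pb = 122.
Sellers receive Ps = 122 + 54 = 176; x' = 698 − 4·122 = 210.

Buyers pay £122; sellers receive £176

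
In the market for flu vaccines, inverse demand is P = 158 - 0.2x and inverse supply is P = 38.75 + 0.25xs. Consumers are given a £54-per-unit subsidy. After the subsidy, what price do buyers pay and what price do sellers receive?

Buyers pay £81; sellers receive £135

Pre-subsidy: 158 - 0.2x = 38.75 + 0.25x gives x* = 265 and P* = 105.
With the rebate, buyers effectively pay Pb = Ps − 54, where Ps is the price sellers receive.
On the curves, Pb = 158 - 0.2x and Ps = 38.75 + 0.25x; the wedge Ps − Pb = 54 gives 38.75 + 0.25x − (158 - 0.2x) = 54, so x' = 385.
Then Pb = 158 − 0.2·385 = 81 and Ps = 38.75 + 0.25·385 = 135.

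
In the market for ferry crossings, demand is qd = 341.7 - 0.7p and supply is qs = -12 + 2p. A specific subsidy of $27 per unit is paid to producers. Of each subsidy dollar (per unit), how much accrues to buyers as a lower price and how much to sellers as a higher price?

Pre-subsidy: 341.7 - 0.7p = -12 + 2p gives p* = 131, q* = 250.
With the subsidy, sellers receive ps = pb + 27 for each unit, where pb is the price buyers pay.
Supply in terms of pb becomes qs = -12 + 2(pb + 27) = 42 + 2pb. Setting this equal to demand: 341.7 - 0.7pb = 42 + 2pb, so pb = 111.
Sellers receive ps = 111 + 27 = 138; q' = 341.7 − 0.7·111 = 264.
Buyers' price falls by p* − pb = 131 − 111 = 20; sellers' price rises by ps − p* = 138 − 131 = 7.

Buyers gain $20 per unit; sellers gain $7 per unit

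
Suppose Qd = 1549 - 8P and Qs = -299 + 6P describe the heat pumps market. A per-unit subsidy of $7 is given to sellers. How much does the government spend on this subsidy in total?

Government cost = $3619

Pre-subsidy: 1549 - 8P = -299 + 6P gives P* = 132, Q* = 493.
With the subsidy, sellers receive Ps = Pb + 7 for each unit, where Pb is the price buyers pay.
Supply in terms of Pb becomes Qs = -299 + 6(Pb + 7) = -257 + 6Pb. Setting this equal to demand: 1549 - 8Pb = -257 + 6Pb, so Pb = 129.
Sellers receive Ps = 129 + 7 = 136; Q' = 1549 − 8·129 = 517.
Government outlay = subsidy × quantity = 7 × 517 = 3619.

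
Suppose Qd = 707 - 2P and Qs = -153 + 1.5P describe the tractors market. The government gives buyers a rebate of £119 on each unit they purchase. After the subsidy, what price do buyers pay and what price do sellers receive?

Buyers pay 1363/7; sellers receive 2196/7

Pre-subsidy: 707 - 2P = -153 + 1.5P gives P* = 1720/7, Q* = 1509/7.
With the rebate, buyers effectively pay Pb = Ps − 119, where Ps is the price sellers receive.
Demand in terms of Ps becomes Qd = 707 − 2(Ps − 119) = 945 - 2Ps. Setting this equal to supply: 945 - 2Ps = -153 + 1.5Ps, so Ps = 2196/7.
Buyers pay Pb = 2196/7 − 119 = 1363/7; Q' = -153 + 1.5·(2196/7) = 2223/7.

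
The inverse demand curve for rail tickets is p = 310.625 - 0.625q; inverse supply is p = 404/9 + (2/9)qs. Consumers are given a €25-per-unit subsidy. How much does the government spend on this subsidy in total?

Pre-subsidy: 310.625 - 0.625q = 404/9 + (2/9)q gives q* = 19133/61 and p* = 6990/61.
With the rebate, buyers effectively pay pb = ps − 25, where ps is the price sellers receive.
On the curves, pb = 310.625 - 0.625q and ps = 404/9 + (2/9)q; the wedge ps − pb = 25 gives 404/9 + (2/9)q − (310.625 - 0.625q) = 25, so q' = 20933/61.
Then pb = 310.625 − 0.625·(20933/61) = 5865/61 and ps = 404/9 + (2/9)·(20933/61) = 7390/61.
Government outlay = subsidy × quantity = 25 × 20933/61 = 523325/61.

Government cost = 523325/61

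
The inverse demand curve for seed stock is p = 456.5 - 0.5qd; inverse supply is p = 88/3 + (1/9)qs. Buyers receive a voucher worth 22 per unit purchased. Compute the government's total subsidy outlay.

Pre-subsidy: 456.5 - 0.5q = 88/3 + (1/9)q gives q* = 699 and p* = 107.
With the rebate, buyers effectively pay pb = ps − 22, where ps is the price sellers receive.
On the curves, pb = 456.5 - 0.5q and ps = 88/3 + (1/9)q; the wedge ps − pb = 22 gives 88/3 + (1/9)q − (456.5 - 0.5q) = 22, so q' = 735.
Then pb = 456.5 − 0.5·735 = 89 and ps = 88/3 + (1/9)·735 = 111.
Government outlay = subsidy × quantity = 22 × 735 = 16170.

Government cost = 16170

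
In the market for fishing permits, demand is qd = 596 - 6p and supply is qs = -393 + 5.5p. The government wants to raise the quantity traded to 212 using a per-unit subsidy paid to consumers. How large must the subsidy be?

At q = 212, invert demand for the buyer price: pb = (596 − 212)/6 = 64; invert supply for the seller price: ps = (212 − (-393))/5.5 = 110.
The subsidy must fill the gap: s = ps − pb = 110 − 64 = 46.

Required subsidy s = 46 per unit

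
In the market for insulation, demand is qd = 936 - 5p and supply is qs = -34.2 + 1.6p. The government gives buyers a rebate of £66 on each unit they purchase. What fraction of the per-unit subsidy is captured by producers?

Pre-subsidy: 936 - 5p = -34.2 + 1.6p gives p* = 147, q* = 201.
With the rebate, buyers effectively pay pb = ps − 66, where ps is the price sellers receive.
Demand in terms of ps becomes qd = 936 − 5(ps − 66) = 1266 - 5ps. Setting this equal to supply: 1266 - 5ps = -34.2 + 1.6ps, so ps = 197.
Buyers pay pb = 197 − 66 = 131; q' = -34.2 + 1.6·197 = 281.
Buyers' price falls by p* − pb = 147 − 131 = 16; sellers' price rises by ps − p* = 197 − 147 = 50.
So producers capture 50/66 = 25/33 of each unit of subsidy.

Producer share = 25/33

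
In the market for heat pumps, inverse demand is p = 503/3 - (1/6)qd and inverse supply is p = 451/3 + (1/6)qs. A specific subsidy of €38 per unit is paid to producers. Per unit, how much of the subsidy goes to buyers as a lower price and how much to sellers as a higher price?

Buyers gain €19 per unit; sellers gain €19 per unit

Pre-subsidy: 503/3 - (1/6)q = 451/3 + (1/6)q gives q* = 52 and p* = 159.
With the subsidy, sellers receive ps = pb + 38 for each unit, where pb is the price buyers pay.
On the curves, pb = 503/3 - (1/6)q and ps = 451/3 + (1/6)q; the wedge ps − pb = 38 gives 451/3 + (1/6)q − (503/3 - (1/6)q) = 38, so q' = 166.
Then pb = 503/3 − (1/6)·166 = 140 and ps = 451/3 + (1/6)·166 = 178.
Buyers' price falls by p* − pb = 159 − 140 = 19; sellers' price rises by ps − p* = 178 − 159 = 19.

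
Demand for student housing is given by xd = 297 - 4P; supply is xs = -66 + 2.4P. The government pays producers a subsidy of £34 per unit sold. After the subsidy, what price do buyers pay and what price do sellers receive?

Pre-subsidy: 297 - 4P = -66 + 2.4P gives P* = 56.71875, x* = 70.125.
With the subsidy, sellers receive Ps = Pb + 34 for each unit, where Pb is the price buyers pay.
Supply in terms of Pb becomes xs = -66 + 2.4(Pb + 34) = 15.6 + 2.4Pb. Setting this equal to demand: 297 - 4Pb = 15.6 + 2.4Pb, so Pb = 43.96875.
Sellers receive Ps = 43.96875 + 34 = 77.96875; x' = 297 − 4·43.96875 = 121.125.

Buyers pay £43.96875; sellers receive £77.96875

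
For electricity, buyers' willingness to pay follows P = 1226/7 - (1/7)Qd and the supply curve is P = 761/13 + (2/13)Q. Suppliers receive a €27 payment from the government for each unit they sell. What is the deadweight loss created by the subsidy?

Deadweight loss = €1228.5

Pre-subsidy: 1226/7 - (1/7)Q = 761/13 + (2/13)Q gives Q* = 393 and P* = 119.
With the subsidy, sellers receive Ps = Pb + 27 for each unit, where Pb is the price buyers pay.
On the curves, Pb = 1226/7 - (1/7)Q and Ps = 761/13 + (2/13)Q; the wedge Ps − Pb = 27 gives 761/13 + (2/13)Q − (1226/7 - (1/7)Q) = 27, so Q' = 484.
Then Pb = 1226/7 − (1/7)·484 = 106 and Ps = 761/13 + (2/13)·484 = 133.
The subsidy expands output by 484 − 393 = 91 past the efficient level; on those units the gap between marginal cost and willingness to pay runs from 0 up to 27.
DWL = ½ × 27 × 91 = 1228.5.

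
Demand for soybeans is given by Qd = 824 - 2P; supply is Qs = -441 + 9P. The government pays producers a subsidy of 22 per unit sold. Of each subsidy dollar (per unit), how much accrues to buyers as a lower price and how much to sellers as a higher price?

Pre-subsidy: 824 - 2P = -441 + 9P gives P* = 115, Q* = 594.
With the subsidy, sellers receive Ps = Pb + 22 for each unit, where Pb is the price buyers pay.
Supply in terms of Pb becomes Qs = -441 + 9(Pb + 22) = -243 + 9Pb. Setting this equal to demand: 824 - 2Pb = -243 + 9Pb, so Pb = 97.
Sellers receive Ps = 97 + 22 = 119; Q' = 824 − 2·97 = 630.
Buyers' price falls by P* − Pb = 115 − 97 = 18; sellers' price rises by Ps − P* = 119 − 115 = 4.

Buyers gain 18 per unit; sellers gain 4 per unit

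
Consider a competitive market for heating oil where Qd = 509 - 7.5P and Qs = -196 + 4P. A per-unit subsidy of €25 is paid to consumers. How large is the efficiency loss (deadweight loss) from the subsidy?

Deadweight loss = 18750/23

Pre-subsidy: 509 - 7.5P = -196 + 4P gives P* = 1410/23, Q* = 1132/23.
With the rebate, buyers effectively pay Pb = Ps − 25, where Ps is the price sellers receive.
Demand in terms of Ps becomes Qd = 509 − 7.5(Ps − 25) = 696.5 - 7.5Ps. Setting this equal to supply: 696.5 - 7.5Ps = -196 + 4Ps, so Ps = 1785/23.
Buyers pay Pb = 1785/23 − 25 = 1210/23; Q' = -196 + 4·(1785/23) = 2632/23.
The subsidy expands output by 2632/23 − 1132/23 = 1500/23 past the efficient level; on those units the gap between marginal cost and willingness to pay runs from 0 up to 25.
DWL = ½ × 25 × 1500/23 = 18750/23.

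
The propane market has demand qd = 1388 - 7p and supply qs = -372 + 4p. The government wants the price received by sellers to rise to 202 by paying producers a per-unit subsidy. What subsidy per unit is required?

At a seller price of 202, quantity supplied is -372 + 4·202 = 436.
Buyers absorb 436 only when they pay pb with 1388 − 7·pb = 436, i.e. pb = 136.
s = ps − pb = 202 − 136 = 66.

Required subsidy s = 66 per unit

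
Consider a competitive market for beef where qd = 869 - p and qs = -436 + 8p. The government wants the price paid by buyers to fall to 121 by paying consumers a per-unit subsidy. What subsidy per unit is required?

At a buyer price of 121, quantity demanded is 869 − 1·121 = 748.
Sellers supply 748 only when they receive ps with -436 + 8·ps = 748, i.e. ps = 148.
s = ps − pb = 148 − 121 = 27.

Required subsidy s = 27 per unit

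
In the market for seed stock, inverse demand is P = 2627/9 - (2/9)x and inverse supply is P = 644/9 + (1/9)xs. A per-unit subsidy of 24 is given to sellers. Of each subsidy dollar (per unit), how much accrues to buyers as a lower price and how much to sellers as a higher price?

Buyers gain 16 per unit; sellers gain 8 per unit

Pre-subsidy: 2627/9 - (2/9)x = 644/9 + (1/9)x gives x* = 661 and P* = 145.
With the subsidy, sellers receive Ps = Pb + 24 for each unit, where Pb is the price buyers pay.
On the curves, Pb = 2627/9 - (2/9)x and Ps = 644/9 + (1/9)x; the wedge Ps − Pb = 24 gives 644/9 + (1/9)x − (2627/9 - (2/9)x) = 24, so x' = 733.
Then Pb = 2627/9 − (2/9)·733 = 129 and Ps = 644/9 + (1/9)·733 = 153.
Buyers' price falls by P* − Pb = 145 − 129 = 16; sellers' price rises by Ps − P* = 153 − 145 = 8.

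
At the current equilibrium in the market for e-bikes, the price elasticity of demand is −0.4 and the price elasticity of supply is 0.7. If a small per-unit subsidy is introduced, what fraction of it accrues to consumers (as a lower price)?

Consumer share = 7/11

For a small subsidy around the equilibrium, the benefit split depends on the relative slopes, which at a point are proportional to the elasticities.
Buyer share = εs/(εs + |εd|) = 0.7/(0.7 + 0.4) = 7/11; seller share = |εd|/(εs + |εd|) = 4/11.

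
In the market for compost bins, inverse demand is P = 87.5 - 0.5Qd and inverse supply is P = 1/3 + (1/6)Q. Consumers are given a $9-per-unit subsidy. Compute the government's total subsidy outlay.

Pre-subsidy: 87.5 - 0.5Q = 1/3 + (1/6)Q gives Q* = 130.75 and P* = 22.125.
With the rebate, buyers effectively pay Pb = Ps − 9, where Ps is the price sellers receive.
On the curves, Pb = 87.5 - 0.5Q and Ps = 1/3 + (1/6)Q; the wedge Ps − Pb = 9 gives 1/3 + (1/6)Q − (87.5 - 0.5Q) = 9, so Q' = 144.25.
Then Pb = 87.5 − 0.5·144.25 = 15.375 and Ps = 1/3 + (1/6)·144.25 = 24.375.
Government outlay = subsidy × quantity = 9 × 144.25 = 1298.25.

Government cost = $1298.25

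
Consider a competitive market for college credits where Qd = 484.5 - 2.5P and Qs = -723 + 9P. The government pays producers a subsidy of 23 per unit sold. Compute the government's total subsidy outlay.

Government cost = 6141

Pre-subsidy: 484.5 - 2.5P = -723 + 9P gives P* = 105, Q* = 222.
With the subsidy, sellers receive Ps = Pb + 23 for each unit, where Pb is the price buyers pay.
Supply in terms of Pb becomes Qs = -723 + 9(Pb + 23) = -516 + 9Pb. Setting this equal to demand: 484.5 - 2.5Pb = -516 + 9Pb, so Pb = 87.
Sellers receive Ps = 87 + 23 = 110; Q' = 484.5 − 2.5·87 = 267.
Government outlay = subsidy × quantity = 23 × 267 = 6141.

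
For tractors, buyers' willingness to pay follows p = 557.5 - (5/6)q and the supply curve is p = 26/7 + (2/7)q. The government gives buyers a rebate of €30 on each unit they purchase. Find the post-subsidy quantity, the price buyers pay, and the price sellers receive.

Pre-subsidy: 557.5 - (5/6)q = 26/7 + (2/7)q gives q* = 23259/47 and p* = 6820/47.
With the rebate, buyers effectively pay pb = ps − 30, where ps is the price sellers receive.
On the curves, pb = 557.5 - (5/6)q and ps = 26/7 + (2/7)q; the wedge ps − pb = 30 gives 26/7 + (2/7)q − (557.5 - (5/6)q) = 30, so q' = 24519/47.
Then pb = 557.5 − (5/6)·(24519/47) = 5770/47 and ps = 26/7 + (2/7)·(24519/47) = 7180/47.

q' = 24519/47; buyers pay 5770/47; sellers receive 7180/47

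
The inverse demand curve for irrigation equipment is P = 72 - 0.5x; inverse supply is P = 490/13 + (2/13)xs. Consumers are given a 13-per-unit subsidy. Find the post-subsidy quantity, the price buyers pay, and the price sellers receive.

Pre-subsidy: 72 - 0.5x = 490/13 + (2/13)x gives x* = 892/17 and P* = 778/17.
With the rebate, buyers effectively pay Pb = Ps − 13, where Ps is the price sellers receive.
On the curves, Pb = 72 - 0.5x and Ps = 490/13 + (2/13)x; the wedge Ps − Pb = 13 gives 490/13 + (2/13)x − (72 - 0.5x) = 13, so x' = 1230/17.
Then Pb = 72 − 0.5·(1230/17) = 609/17 and Ps = 490/13 + (2/13)·(1230/17) = 830/17.

x' = 1230/17; buyers pay 609/17; sellers receive 830/17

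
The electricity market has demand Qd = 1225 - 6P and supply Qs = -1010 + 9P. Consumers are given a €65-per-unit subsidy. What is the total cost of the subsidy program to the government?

Government cost = €36725

Pre-subsidy: 1225 - 6P = -1010 + 9P gives P* = 149, Q* = 331.
With the rebate, buyers effectively pay Pb = Ps − 65, where Ps is the price sellers receive.
Demand in terms of Ps becomes Qd = 1225 − 6(Ps − 65) = 1615 - 6Ps. Setting this equal to supply: 1615 - 6Ps = -1010 + 9Ps, so Ps = 175.
Buyers pay Pb = 175 − 65 = 110; Q' = -1010 + 9·175 = 565.
Government outlay = subsidy × quantity = 65 × 565 = 36725.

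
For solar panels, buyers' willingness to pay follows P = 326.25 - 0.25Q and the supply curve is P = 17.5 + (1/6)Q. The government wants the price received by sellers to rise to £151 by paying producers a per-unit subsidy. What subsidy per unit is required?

At a seller price of 151, quantity supplied is -105 + 6·151 = 801.
Buyers absorb 801 only when they pay Pb = 326.25 − 0.25·801 = 126.
s = Ps − Pb = 151 − 126 = 25.

Required subsidy s = £25 per unit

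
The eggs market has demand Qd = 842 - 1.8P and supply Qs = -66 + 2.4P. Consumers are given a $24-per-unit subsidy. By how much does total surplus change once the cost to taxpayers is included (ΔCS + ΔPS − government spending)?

Pre-subsidy: 842 - 1.8P = -66 + 2.4P gives P* = 4540/21, Q* = 3170/7.
With the rebate, buyers effectively pay Pb = Ps − 24, where Ps is the price sellers receive.
Demand in terms of Ps becomes Qd = 842 − 1.8(Ps − 24) = 885.2 - 1.8Ps. Setting this equal to supply: 885.2 - 1.8Ps = -66 + 2.4Ps, so Ps = 4756/21.
Buyers pay Pb = 4756/21 − 24 = 4252/21; Q' = -66 + 2.4·(4756/21) = 16714/35.
ΔCS = ½(3170/7 + 16714/35)(4540/21 − 4252/21) = 223296/35; ΔPS = ½(3170/7 + 16714/35)(4756/21 − 4540/21) = 167472/35.
Government spending = 24 × 16714/35 = 401136/35.
Net change = 223296/35 + 167472/35 − 401136/35 = -10368/35. The loss equals the DWL triangle ½·24·864/35.

Net change in total surplus = -10368/35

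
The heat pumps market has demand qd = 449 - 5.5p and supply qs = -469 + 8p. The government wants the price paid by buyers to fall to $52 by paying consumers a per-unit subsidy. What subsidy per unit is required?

At a buyer price of 52, quantity demanded is 449 − 5.5·52 = 163.
Sellers supply 163 only when they receive ps with -469 + 8·ps = 163, i.e. ps = 79.
s = ps − pb = 79 − 52 = 27.

Required subsidy s = $27 per unit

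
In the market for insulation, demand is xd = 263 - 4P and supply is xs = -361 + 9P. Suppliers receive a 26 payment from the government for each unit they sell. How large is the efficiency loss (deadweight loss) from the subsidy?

Pre-subsidy: 263 - 4P = -361 + 9P gives P* = 48, x* = 71.
With the subsidy, sellers receive Ps = Pb + 26 for each unit, where Pb is the price buyers pay.
Supply in terms of Pb becomes xs = -361 + 9(Pb + 26) = -127 + 9Pb. Setting this equal to demand: 263 - 4Pb = -127 + 9Pb, so Pb = 30.
Sellers receive Ps = 30 + 26 = 56; x' = 263 − 4·30 = 143.
The subsidy expands output by 143 − 71 = 72 past the efficient level; on those units the gap between marginal cost and willingness to pay runs from 0 up to 26.
DWL = ½ × 26 × 72 = 936.

Deadweight loss = 936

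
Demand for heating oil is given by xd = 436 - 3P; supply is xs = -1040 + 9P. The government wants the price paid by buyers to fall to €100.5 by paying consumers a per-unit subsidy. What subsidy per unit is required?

Required subsidy s = €30 per unit

At a buyer price of 100.5, quantity demanded is 436 − 3·100.5 = 134.5.
Sellers supply 134.5 only when they receive Ps with -1040 + 9·Ps = 134.5, i.e. Ps = 130.5.
s = Ps − Pb = 130.5 − 100.5 = 30.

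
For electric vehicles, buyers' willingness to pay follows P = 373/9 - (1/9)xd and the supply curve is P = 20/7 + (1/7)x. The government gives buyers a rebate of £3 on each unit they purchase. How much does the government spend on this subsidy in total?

Government cost = £491.25

Pre-subsidy: 373/9 - (1/9)x = 20/7 + (1/7)x gives x* = 151.9375 and P* = 24.5625.
With the rebate, buyers effectively pay Pb = Ps − 3, where Ps is the price sellers receive.
On the curves, Pb = 373/9 - (1/9)x and Ps = 20/7 + (1/7)x; the wedge Ps − Pb = 3 gives 20/7 + (1/7)x − (373/9 - (1/9)x) = 3, so x' = 163.75.
Then Pb = 373/9 − (1/9)·163.75 = 23.25 and Ps = 20/7 + (1/7)·163.75 = 26.25.
Government outlay = subsidy × quantity = 3 × 163.75 = 491.25.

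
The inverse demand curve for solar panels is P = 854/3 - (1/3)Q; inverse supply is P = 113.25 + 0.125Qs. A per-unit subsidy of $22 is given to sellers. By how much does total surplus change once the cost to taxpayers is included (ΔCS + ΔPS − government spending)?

Net change in total surplus = -$528

Pre-subsidy: 854/3 - (1/3)Q = 113.25 + 0.125Q gives Q* = 374 and P* = 160.
With the subsidy, sellers receive Ps = Pb + 22 for each unit, where Pb is the price buyers pay.
On the curves, Pb = 854/3 - (1/3)Q and Ps = 113.25 + 0.125Q; the wedge Ps − Pb = 22 gives 113.25 + 0.125Q − (854/3 - (1/3)Q) = 22, so Q' = 422.
Then Pb = 854/3 − (1/3)·422 = 144 and Ps = 113.25 + 0.125·422 = 166.
ΔCS = ½(374 + 422)(160 − 144) = 6368; ΔPS = ½(374 + 422)(166 − 160) = 2388.
Government spending = 22 × 422 = 9284.
Net change = 6368 + 2388 − 9284 = -528. The loss equals the DWL triangle ½·22·48.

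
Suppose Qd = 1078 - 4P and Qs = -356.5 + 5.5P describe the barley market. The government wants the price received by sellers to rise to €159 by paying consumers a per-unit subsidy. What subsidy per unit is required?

At a seller price of 159, quantity supplied is -356.5 + 5.5·159 = 518.
Buyers absorb 518 only when they pay Pb with 1078 − 4·Pb = 518, i.e. Pb = 140.
s = Ps − Pb = 159 − 140 = 19.

Required subsidy s = €19 per unit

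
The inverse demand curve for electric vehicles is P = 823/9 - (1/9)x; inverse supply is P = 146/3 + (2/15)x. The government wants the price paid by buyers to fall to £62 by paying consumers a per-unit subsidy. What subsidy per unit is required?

At a buyer price of 62, quantity demanded is 823 − 9·62 = 265.
Sellers supply 265 only when they receive Ps = 146/3 + (2/15)·265 = 84.
s = Ps − Pb = 84 − 62 = 22.

Required subsidy s = £22 per unit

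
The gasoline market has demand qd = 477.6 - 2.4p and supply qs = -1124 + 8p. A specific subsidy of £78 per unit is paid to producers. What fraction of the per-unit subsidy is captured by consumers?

Pre-subsidy: 477.6 - 2.4p = -1124 + 8p gives p* = 154, q* = 108.
With the subsidy, sellers receive ps = pb + 78 for each unit, where pb is the price buyers pay.
Supply in terms of pb becomes qs = -1124 + 8(pb + 78) = -500 + 8pb. Setting this equal to demand: 477.6 - 2.4pb = -500 + 8pb, so pb = 94.
Sellers receive ps = 94 + 78 = 172; q' = 477.6 − 2.4·94 = 252.
Buyers' price falls by p* − pb = 154 − 94 = 60; sellers' price rises by ps − p* = 172 − 154 = 18.
So consumers capture 60/78 = 10/13 of each unit of subsidy.

Consumer share = 10/13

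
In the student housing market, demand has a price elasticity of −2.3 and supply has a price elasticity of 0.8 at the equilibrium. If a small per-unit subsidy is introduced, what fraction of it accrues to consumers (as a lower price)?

Consumer share = 8/31

For a small subsidy around the equilibrium, the benefit split depends on the relative slopes, which at a point are proportional to the elasticities.
Buyer share = εs/(εs + |εd|) = 0.8/(0.8 + 2.3) = 8/31; seller share = |εd|/(εs + |εd|) = 23/31.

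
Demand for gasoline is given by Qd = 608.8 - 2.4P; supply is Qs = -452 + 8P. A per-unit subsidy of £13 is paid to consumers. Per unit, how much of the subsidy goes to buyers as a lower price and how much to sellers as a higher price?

Buyers gain £10 per unit; sellers gain £3 per unit

Pre-subsidy: 608.8 - 2.4P = -452 + 8P gives P* = 102, Q* = 364.
With the rebate, buyers effectively pay Pb = Ps − 13, where Ps is the price sellers receive.
Demand in terms of Ps becomes Qd = 608.8 − 2.4(Ps − 13) = 640 - 2.4Ps. Setting this equal to supply: 640 - 2.4Ps = -452 + 8Ps, so Ps = 105.
Buyers pay Pb = 105 − 13 = 92; Q' = -452 + 8·105 = 388.
Buyers' price falls by P* − Pb = 102 − 92 = 10; sellers' price rises by Ps − P* = 105 − 102 = 3.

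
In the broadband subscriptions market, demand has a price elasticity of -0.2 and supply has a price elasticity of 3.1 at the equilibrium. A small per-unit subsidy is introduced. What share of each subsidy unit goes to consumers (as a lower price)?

Consumer share = 31/33

For a small subsidy around the equilibrium, the benefit split depends on the relative slopes, which at a point are proportional to the elasticities.
Buyer share = εs/(εs + |εd|) = 3.1/(3.1 + 0.2) = 31/33; seller share = |εd|/(εs + |εd|) = 2/33.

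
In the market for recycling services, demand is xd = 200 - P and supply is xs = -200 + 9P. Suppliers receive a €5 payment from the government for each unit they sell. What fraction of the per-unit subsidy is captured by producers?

Producer share = 0.1

Pre-subsidy: 200 - P = -200 + 9P gives P* = 40, x* = 160.
With the subsidy, sellers receive Ps = Pb + 5 for each unit, where Pb is the price buyers pay.
Supply in terms of Pb becomes xs = -200 + 9(Pb + 5) = -155 + 9Pb. Setting this equal to demand: 200 - Pb = -155 + 9Pb, so Pb = 35.5.
Sellers receive Ps = 35.5 + 5 = 40.5; x' = 200 − 1·35.5 = 164.5.
Buyers' price falls by P* − Pb = 40 − 35.5 = 4.5; sellers' price rises by Ps − P* = 40.5 − 40 = 0.5.
So producers capture 0.5/5 = 0.1 of each unit of subsidy.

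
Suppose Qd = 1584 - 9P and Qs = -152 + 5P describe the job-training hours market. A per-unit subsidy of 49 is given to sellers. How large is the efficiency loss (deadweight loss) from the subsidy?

Pre-subsidy: 1584 - 9P = -152 + 5P gives P* = 124, Q* = 468.
With the subsidy, sellers receive Ps = Pb + 49 for each unit, where Pb is the price buyers pay.
Supply in terms of Pb becomes Qs = -152 + 5(Pb + 49) = 93 + 5Pb. Setting this equal to demand: 1584 - 9Pb = 93 + 5Pb, so Pb = 106.5.
Sellers receive Ps = 106.5 + 49 = 155.5; Q' = 1584 − 9·106.5 = 625.5.
The subsidy expands output by 625.5 − 468 = 157.5 past the efficient level; on those units the gap between marginal cost and willingness to pay runs from 0 up to 49.
DWL = ½ × 49 × 157.5 = 3858.75.

Deadweight loss = 3858.75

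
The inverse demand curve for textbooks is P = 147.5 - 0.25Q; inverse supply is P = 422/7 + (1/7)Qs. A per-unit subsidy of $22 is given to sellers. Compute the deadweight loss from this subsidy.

Pre-subsidy: 147.5 - 0.25Q = 422/7 + (1/7)Q gives Q* = 222 and P* = 92.
With the subsidy, sellers receive Ps = Pb + 22 for each unit, where Pb is the price buyers pay.
On the curves, Pb = 147.5 - 0.25Q and Ps = 422/7 + (1/7)Q; the wedge Ps − Pb = 22 gives 422/7 + (1/7)Q − (147.5 - 0.25Q) = 22, so Q' = 278.
Then Pb = 147.5 − 0.25·278 = 78 and Ps = 422/7 + (1/7)·278 = 100.
The subsidy expands output by 278 − 222 = 56 past the efficient level; on those units the gap between marginal cost and willingness to pay runs from 0 up to 22.
DWL = ½ × 22 × 56 = 616.

Deadweight loss = $616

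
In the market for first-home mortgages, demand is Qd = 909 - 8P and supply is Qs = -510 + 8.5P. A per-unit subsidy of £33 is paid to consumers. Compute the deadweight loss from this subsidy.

Pre-subsidy: 909 - 8P = -510 + 8.5P gives P* = 86, Q* = 221.
With the rebate, buyers effectively pay Pb = Ps − 33, where Ps is the price sellers receive.
Demand in terms of Ps becomes Qd = 909 − 8(Ps − 33) = 1173 - 8Ps. Setting this equal to supply: 1173 - 8Ps = -510 + 8.5Ps, so Ps = 102.
Buyers pay Pb = 102 − 33 = 69; Q' = -510 + 8.5·102 = 357.
The subsidy expands output by 357 − 221 = 136 past the efficient level; on those units the gap between marginal cost and willingness to pay runs from 0 up to 33.
DWL = ½ × 33 × 136 = 2244.

Deadweight loss = £2244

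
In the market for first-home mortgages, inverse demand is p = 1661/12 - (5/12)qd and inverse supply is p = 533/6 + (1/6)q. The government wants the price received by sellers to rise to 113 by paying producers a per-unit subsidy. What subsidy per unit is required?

At a seller price of 113, quantity supplied is -533 + 6·113 = 145.
Buyers absorb 145 only when they pay pb = 1661/12 − (5/12)·145 = 78.
s = ps − pb = 113 − 78 = 35.

Required subsidy s = 35 per unit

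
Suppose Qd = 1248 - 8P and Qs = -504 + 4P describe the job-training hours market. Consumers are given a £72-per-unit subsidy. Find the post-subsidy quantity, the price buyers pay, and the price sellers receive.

Q' = 272; buyers pay £122; sellers receive £194

Pre-subsidy: 1248 - 8P = -504 + 4P gives P* = 146, Q* = 80.
With the rebate, buyers effectively pay Pb = Ps − 72, where Ps is the price sellers receive.
Demand in terms of Ps becomes Qd = 1248 − 8(Ps − 72) = 1824 - 8Ps. Setting this equal to supply: 1824 - 8Ps = -504 + 4Ps, so Ps = 194.
Buyers pay Pb = 194 − 72 = 122; Q' = -504 + 4·194 = 272.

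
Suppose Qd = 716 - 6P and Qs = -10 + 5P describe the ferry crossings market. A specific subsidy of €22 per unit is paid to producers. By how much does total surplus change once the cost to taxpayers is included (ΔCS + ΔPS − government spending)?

Pre-subsidy: 716 - 6P = -10 + 5P gives P* = 66, Q* = 320.
With the subsidy, sellers receive Ps = Pb + 22 for each unit, where Pb is the price buyers pay.
Supply in terms of Pb becomes Qs = -10 + 5(Pb + 22) = 100 + 5Pb. Setting this equal to demand: 716 - 6Pb = 100 + 5Pb, so Pb = 56.
Sellers receive Ps = 56 + 22 = 78; Q' = 716 − 6·56 = 380.
ΔCS = ½(320 + 380)(66 − 56) = 3500; ΔPS = ½(320 + 380)(78 − 66) = 4200.
Government spending = 22 × 380 = 8360.
Net change = 3500 + 4200 − 8360 = -660. The loss equals the DWL triangle ½·22·60.

Net change in total surplus = -€660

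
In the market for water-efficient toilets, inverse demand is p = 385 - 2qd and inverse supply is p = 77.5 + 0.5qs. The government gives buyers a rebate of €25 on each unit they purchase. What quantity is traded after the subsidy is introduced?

q' = 133

Pre-subsidy: 385 - 2q = 77.5 + 0.5q gives q* = 123 and p* = 139.
With the rebate, buyers effectively pay pb = ps − 25, where ps is the price sellers receive.
On the curves, pb = 385 - 2q and ps = 77.5 + 0.5q; the wedge ps − pb = 25 gives 77.5 + 0.5q − (385 - 2q) = 25, so q' = 133.
Then pb = 385 − 2·133 = 119 and ps = 77.5 + 0.5·133 = 144.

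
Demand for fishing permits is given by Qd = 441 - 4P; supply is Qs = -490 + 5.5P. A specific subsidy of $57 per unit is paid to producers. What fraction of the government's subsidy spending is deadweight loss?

Pre-subsidy: 441 - 4P = -490 + 5.5P gives P* = 98, Q* = 49.
With the subsidy, sellers receive Ps = Pb + 57 for each unit, where Pb is the price buyers pay.
Supply in terms of Pb becomes Qs = -490 + 5.5(Pb + 57) = -176.5 + 5.5Pb. Setting this equal to demand: 441 - 4Pb = -176.5 + 5.5Pb, so Pb = 65.
Sellers receive Ps = 65 + 57 = 122; Q' = 441 − 4·65 = 181.
ΔCS = ½(49 + 181)(98 − 65) = 3795; ΔPS = ½(49 + 181)(122 − 98) = 2760.
Government spending = 57 × 181 = 10317.
DWL = ½ × 57 × (181 − 49) = 3762; fraction = 3762 / 10317 = 66/181.

DWL / government spending = 66/181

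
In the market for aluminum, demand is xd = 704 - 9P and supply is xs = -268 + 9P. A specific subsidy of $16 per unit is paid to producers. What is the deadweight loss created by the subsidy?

Deadweight loss = $576

Pre-subsidy: 704 - 9P = -268 + 9P gives P* = 54, x* = 218.
With the subsidy, sellers receive Ps = Pb + 16 for each unit, where Pb is the price buyers pay.
Supply in terms of Pb becomes xs = -268 + 9(Pb + 16) = -124 + 9Pb. Setting this equal to demand: 704 - 9Pb = -124 + 9Pb, so Pb = 46.
Sellers receive Ps = 46 + 16 = 62; x' = 704 − 9·46 = 290.
The subsidy expands output by 290 − 218 = 72 past the efficient level; on those units the gap between marginal cost and willingness to pay runs from 0 up to 16.
DWL = ½ × 16 × 72 = 576.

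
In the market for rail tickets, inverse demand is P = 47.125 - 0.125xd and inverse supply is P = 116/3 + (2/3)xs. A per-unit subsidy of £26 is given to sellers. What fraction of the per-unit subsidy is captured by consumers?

Pre-subsidy: 47.125 - 0.125x = 116/3 + (2/3)x gives x* = 203/19 and P* = 870/19.
With the subsidy, sellers receive Ps = Pb + 26 for each unit, where Pb is the price buyers pay.
On the curves, Pb = 47.125 - 0.125x and Ps = 116/3 + (2/3)x; the wedge Ps − Pb = 26 gives 116/3 + (2/3)x − (47.125 - 0.125x) = 26, so x' = 827/19.
Then Pb = 47.125 − 0.125·(827/19) = 792/19 and Ps = 116/3 + (2/3)·(827/19) = 1286/19.
Buyers' price falls by P* − Pb = 870/19 − 792/19 = 78/19; sellers' price rises by Ps − P* = 1286/19 − 870/19 = 416/19.
So consumers capture (78/19)/26 = 3/19 of each unit of subsidy.

Consumer share = 3/19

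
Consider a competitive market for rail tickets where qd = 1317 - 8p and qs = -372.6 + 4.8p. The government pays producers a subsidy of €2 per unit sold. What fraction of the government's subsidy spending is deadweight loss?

DWL / government spending = 1/89

Pre-subsidy: 1317 - 8p = -372.6 + 4.8p gives p* = 132, q* = 261.
With the subsidy, sellers receive ps = pb + 2 for each unit, where pb is the price buyers pay.
Supply in terms of pb becomes qs = -372.6 + 4.8(pb + 2) = -363 + 4.8pb. Setting this equal to demand: 1317 - 8pb = -363 + 4.8pb, so pb = 131.25.
Sellers receive ps = 131.25 + 2 = 133.25; q' = 1317 − 8·131.25 = 267.
ΔCS = ½(261 + 267)(132 − 131.25) = 198; ΔPS = ½(261 + 267)(133.25 − 132) = 330.
Government spending = 2 × 267 = 534.
DWL = ½ × 2 × (267 − 261) = 6; fraction = 6 / 534 = 1/89.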